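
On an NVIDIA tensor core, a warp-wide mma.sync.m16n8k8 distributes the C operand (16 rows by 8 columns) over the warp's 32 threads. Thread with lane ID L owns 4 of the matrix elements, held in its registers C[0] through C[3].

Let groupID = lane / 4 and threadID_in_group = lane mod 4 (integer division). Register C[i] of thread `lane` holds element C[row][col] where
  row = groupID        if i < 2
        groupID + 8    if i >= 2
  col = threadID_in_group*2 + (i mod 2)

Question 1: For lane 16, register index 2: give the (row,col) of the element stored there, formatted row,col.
12,0

lane 16⇒16/4=4, 16 mod 4=0
i=2  r:4+8⇒12  c:2·0+0⇒0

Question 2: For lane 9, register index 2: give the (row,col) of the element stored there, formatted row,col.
10,2

lane 9->9/4=2, 9 mod 4=1
i=2  r:2+8->10  c:2·1+0->2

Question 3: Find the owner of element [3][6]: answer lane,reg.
15,0

r:3=>grp=3,rB=0  c:6=>tig=3,lo=0
L=3*4+3=15  i=0*2+0=0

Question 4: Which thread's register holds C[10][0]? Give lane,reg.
8,2

r:10=>grp=2,rB=1  c:0=>tig=0,lo=0
L=2*4+0=8  i=1*2+0=2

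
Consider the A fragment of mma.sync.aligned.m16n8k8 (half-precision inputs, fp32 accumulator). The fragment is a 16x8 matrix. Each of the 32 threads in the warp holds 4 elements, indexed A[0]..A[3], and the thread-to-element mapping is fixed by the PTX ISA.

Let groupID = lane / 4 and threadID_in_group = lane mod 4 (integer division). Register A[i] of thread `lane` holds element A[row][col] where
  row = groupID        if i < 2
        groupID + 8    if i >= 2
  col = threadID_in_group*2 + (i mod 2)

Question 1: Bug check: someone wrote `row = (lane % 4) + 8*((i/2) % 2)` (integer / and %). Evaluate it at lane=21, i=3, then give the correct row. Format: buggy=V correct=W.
`(lane % 4) + 8*((i/2) % 2)`[21,3]→9
lane 21: G=5 (21/4), T=1 (21%4)
i=3: r=5+8=13, c=1*2+1=3
row: 9 vs 13

buggy=9 correct=13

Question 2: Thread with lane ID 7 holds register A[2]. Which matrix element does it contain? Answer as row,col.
9,6

L=7→G=7>>2=1, T=7&3=3
[2]→row 1+8=9  col 3·2+0=6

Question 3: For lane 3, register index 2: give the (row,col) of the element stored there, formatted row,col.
L=3=>grp=3>>2=0, tig=3&3=3
[2]=>row 0+8=8  col 3·2+0=6

8,6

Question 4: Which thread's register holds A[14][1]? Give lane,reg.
r:14=>grp=6,rB=1  c:1=>tig=0,lo=1
L=6*4+0=24  i=1*2+1=3

24,3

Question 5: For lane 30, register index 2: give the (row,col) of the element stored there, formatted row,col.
L=30⇒gr=30>>2=7, th=30&3=2
[2]⇒row 7+8=15  col 2·2+0=4

15,4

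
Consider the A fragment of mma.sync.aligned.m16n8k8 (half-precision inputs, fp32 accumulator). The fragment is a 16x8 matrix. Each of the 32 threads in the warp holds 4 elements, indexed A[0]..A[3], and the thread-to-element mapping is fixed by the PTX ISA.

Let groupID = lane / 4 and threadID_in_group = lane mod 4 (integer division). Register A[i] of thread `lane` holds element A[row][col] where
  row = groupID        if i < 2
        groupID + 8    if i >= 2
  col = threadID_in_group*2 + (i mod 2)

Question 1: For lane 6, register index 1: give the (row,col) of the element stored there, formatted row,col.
lane 6->6/4=1, 6 mod 4=2
i=1  r:1+0->1  c:2·2+1->5

1,5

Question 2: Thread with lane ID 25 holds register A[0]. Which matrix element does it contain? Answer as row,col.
6,2

L=25=>grp=25>>2=6, tig=25&3=1
[0]=>row 6+0=6  col 1·2+0=2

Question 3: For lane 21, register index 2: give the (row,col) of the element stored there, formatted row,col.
lane 21: gid=5 (21/4), tid=1 (21%4)
i=2: r=5+8=13, c=1*2+0=2

13,2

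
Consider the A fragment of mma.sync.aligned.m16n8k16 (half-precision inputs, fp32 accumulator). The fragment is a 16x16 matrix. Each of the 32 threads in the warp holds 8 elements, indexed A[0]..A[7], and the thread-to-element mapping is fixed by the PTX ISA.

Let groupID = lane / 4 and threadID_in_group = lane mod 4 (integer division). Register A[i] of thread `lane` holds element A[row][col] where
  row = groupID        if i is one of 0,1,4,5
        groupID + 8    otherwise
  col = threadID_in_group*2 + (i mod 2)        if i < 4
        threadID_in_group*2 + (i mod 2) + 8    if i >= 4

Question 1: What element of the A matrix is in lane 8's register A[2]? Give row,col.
lane 8: gr=2 (8/4), th=0 (8%4)
i=2: r=2+8=10, c=0*2+0+0=0

10,0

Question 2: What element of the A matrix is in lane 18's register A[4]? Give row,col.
4,12

lane 18→18/4=4, 18 mod 4=2
i=4  r:4+0→4  c:2·2+0+8→12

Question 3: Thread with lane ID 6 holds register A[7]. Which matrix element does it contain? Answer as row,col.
9,13

lane 6→6/4=1, 6 mod 4=2
i=7  r:1+8→9  c:2·2+1+8→13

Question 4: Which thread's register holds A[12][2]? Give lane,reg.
r=12->g=4,rb=1  c=2->cb=0,t=1,b0=0
L=4*4+1=17  i=0*4+1*2+0=2

17,2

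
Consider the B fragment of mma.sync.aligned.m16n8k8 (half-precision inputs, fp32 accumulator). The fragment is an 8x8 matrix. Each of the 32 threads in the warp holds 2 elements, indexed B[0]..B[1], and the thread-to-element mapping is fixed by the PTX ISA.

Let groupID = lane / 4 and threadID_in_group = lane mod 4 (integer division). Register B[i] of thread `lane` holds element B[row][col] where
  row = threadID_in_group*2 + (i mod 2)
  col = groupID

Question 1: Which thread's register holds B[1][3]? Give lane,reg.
c=3->g=3  r=1->t=0,b0=1
L=3*4+0=12  i=1=1

12,1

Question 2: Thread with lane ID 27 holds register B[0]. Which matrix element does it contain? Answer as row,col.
6,6

L=27=>grp=27>>2=6, tig=27&3=3
[0]=>row 3·2+0=6  col grp=6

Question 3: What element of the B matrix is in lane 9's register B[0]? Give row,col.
L=9→G=9>>2=2, T=9&3=1
[0]→row 1·2+0=2  col G=2

2,2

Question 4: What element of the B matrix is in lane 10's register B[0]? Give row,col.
4,2

lane 10=>10/4=2, 10 mod 4=2
i=0  r:2·2+0=>4  c:2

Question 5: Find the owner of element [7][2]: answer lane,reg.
11,1

c: 2->gid=2  r: 7->tid=3,i&1=1
L=2*4+3=11  i=1=1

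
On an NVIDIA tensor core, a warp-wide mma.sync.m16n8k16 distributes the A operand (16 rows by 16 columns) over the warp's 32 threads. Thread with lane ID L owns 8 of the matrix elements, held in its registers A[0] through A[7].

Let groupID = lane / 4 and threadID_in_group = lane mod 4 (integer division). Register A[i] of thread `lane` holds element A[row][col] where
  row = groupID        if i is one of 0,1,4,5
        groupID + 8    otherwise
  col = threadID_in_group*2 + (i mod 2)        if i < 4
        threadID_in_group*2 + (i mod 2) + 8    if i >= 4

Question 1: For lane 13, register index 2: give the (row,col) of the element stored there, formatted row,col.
lane 13: gr=3 (13/4), th=1 (13%4)
i=2: r=3+8=11, c=1*2+0+0=2

11,2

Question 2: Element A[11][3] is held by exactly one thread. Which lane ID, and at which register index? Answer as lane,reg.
13,3

r=11→G=3,rhi=1  c=3→chi=0,T=1,p=1
L=3*4+1=13  i=0*4+1*2+1=3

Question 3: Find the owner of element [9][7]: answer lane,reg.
7,3

r=9->g=1,rb=1  c=7->cb=0,t=3,b0=1
L=1*4+3=7  i=0*4+1*2+1=3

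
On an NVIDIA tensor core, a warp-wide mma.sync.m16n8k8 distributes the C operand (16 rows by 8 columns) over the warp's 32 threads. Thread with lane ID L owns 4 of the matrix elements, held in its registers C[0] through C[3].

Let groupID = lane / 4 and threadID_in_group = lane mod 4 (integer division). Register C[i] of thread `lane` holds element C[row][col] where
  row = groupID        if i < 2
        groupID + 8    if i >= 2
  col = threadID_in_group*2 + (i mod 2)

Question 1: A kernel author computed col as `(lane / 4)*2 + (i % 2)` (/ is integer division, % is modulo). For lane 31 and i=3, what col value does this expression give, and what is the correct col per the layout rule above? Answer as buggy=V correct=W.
`(lane / 4)*2 + (i % 2)`[31,3]->15
lane 31: gid=7 (31/4), tid=3 (31%4)
i=3: r=7+8=15, c=3*2+1=7
col: 15 vs 7

buggy=15 correct=7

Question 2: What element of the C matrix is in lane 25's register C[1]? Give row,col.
L=25->g=25>>2=6, t=25&3=1
[1]->row 6+0=6  col 1·2+1=3

6,3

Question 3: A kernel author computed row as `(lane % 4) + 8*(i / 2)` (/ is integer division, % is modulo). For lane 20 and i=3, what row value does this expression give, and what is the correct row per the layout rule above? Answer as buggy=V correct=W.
`(lane % 4) + 8*(i / 2)`[20,3]⇒8
L=20⇒gr=20>>2=5, th=20&3=0
[3]⇒row 5+8=13  col 0·2+1=1
row: 8 vs 13

buggy=8 correct=13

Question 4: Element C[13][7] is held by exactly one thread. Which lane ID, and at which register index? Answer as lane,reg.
r: 13->gid=5,r8=1  c: 7->tid=3,i&1=1
L=5*4+3=23  i=1*2+1=3

23,3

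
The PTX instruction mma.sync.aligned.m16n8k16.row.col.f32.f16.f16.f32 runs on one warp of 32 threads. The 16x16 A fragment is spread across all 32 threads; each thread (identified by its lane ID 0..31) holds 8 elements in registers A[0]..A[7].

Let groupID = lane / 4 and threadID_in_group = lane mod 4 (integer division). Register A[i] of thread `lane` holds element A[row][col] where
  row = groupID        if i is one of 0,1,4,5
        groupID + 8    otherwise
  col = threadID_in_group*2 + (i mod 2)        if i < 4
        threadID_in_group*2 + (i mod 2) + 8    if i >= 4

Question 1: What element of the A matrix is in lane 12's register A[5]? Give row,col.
3,9

12: gid=3,tid=0
[5] (3+0,0*2+1+8) = (3,9)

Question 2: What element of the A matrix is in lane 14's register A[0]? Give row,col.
14: grp=3,tig=2
[0] (3+0,2*2+0+0) = (3,4)

3,4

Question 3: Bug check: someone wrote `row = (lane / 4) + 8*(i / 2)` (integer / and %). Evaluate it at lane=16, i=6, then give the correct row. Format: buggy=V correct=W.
`(lane / 4) + 8*(i / 2)`[16,6]→28
lane 16: G=4 (16/4), T=0 (16%4)
i=6: r=4+8=12, c=0*2+0+8=8
row: 28 vs 12

buggy=28 correct=12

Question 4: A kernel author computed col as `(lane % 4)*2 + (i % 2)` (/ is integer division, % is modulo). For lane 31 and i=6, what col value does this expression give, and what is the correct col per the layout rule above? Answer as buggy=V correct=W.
buggy=6 correct=14

`(lane % 4)*2 + (i % 2)`[31,6]->6
lane 31: gid=7 (31/4), tid=3 (31%4)
i=6: r=7+8=15, c=3*2+0+8=14
col: 6 vs 14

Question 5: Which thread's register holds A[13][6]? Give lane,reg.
23,2

r=13->g=5,rb=1  c=6->cb=0,t=3,b0=0
L=5*4+3=23  i=0*4+1*2+0=2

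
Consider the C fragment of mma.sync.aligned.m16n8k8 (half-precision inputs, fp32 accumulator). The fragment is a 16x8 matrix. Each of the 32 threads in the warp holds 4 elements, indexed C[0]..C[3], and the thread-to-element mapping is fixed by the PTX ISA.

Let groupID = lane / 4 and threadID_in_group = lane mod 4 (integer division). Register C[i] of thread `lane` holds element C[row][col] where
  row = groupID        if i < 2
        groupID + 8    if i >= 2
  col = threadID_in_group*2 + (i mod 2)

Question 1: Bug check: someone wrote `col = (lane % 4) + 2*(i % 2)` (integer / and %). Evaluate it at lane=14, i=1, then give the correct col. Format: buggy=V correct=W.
`(lane % 4) + 2*(i % 2)`[14,1]→4
lane 14: G=3 (14/4), T=2 (14%4)
i=1: r=3+0=3, c=2*2+1=5
col: 4 vs 5

buggy=4 correct=5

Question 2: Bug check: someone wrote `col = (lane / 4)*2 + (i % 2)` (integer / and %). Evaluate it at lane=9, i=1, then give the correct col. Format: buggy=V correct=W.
buggy=5 correct=3

`(lane / 4)*2 + (i % 2)`[9,1]->5
L=9->gid=9>>2=2, tid=9&3=1
[1]->row 2+0=2  col 1·2+1=3
col: 5 vs 3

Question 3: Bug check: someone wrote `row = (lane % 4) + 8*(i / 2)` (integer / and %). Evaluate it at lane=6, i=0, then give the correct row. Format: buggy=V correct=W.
`(lane % 4) + 8*(i / 2)`[6,0]->2
lane 6->6/4=1, 6 mod 4=2
i=0  r:1+0->1  c:2·2+0->4
row: 2 vs 1

buggy=2 correct=1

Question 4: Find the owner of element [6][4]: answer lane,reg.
r: 6->gid=6,r8=0  c: 4->tid=2,i&1=0
L=6*4+2=26  i=0*2+0=0

26,0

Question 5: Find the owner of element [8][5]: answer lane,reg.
2,3

r=8⇒gr=0,Rb=1  c=5⇒th=2,odd=1
L=0*4+2=2  i=1*2+1=3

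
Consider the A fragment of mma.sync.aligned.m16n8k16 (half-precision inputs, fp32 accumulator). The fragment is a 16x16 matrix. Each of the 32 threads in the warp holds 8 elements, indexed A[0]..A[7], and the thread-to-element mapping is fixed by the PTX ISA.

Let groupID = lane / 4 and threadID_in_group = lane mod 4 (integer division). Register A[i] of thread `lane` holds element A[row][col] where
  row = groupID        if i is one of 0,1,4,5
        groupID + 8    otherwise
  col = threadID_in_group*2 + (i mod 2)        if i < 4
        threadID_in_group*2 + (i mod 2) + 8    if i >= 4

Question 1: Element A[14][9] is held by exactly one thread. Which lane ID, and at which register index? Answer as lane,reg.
r: 14->gid=6,r8=1  c: 9->c8=1,tid=0,i&1=1
L=6*4+0=24  i=1*4+1*2+1=7

24,7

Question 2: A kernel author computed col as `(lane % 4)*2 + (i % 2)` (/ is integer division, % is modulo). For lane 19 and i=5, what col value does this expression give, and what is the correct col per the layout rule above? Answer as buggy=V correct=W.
buggy=7 correct=15

`(lane % 4)*2 + (i % 2)`[19,5]⇒7
lane 19: gr=4 (19/4), th=3 (19%4)
i=5: r=4+0=4, c=3*2+1+8=15
col: 7 vs 15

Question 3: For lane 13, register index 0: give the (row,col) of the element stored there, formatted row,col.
lane 13: gid=3 (13/4), tid=1 (13%4)
i=0: r=3+0=3, c=1*2+0+0=2

3,2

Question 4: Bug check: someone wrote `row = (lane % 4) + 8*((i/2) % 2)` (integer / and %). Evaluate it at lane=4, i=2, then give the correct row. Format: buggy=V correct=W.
buggy=8 correct=9

`(lane % 4) + 8*((i/2) % 2)`[4,2]→8
lane 4→4/4=1, 4 mod 4=0
i=2  r:1+8→9  c:2·0+0+0→0
row: 8 vs 9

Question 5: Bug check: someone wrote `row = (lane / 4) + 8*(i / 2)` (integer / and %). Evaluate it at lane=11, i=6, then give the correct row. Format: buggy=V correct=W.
`(lane / 4) + 8*(i / 2)`[11,6]=>26
lane 11=>11/4=2, 11 mod 4=3
i=6  r:2+8=>10  c:2·3+0+8=>14
row: 26 vs 10

buggy=26 correct=10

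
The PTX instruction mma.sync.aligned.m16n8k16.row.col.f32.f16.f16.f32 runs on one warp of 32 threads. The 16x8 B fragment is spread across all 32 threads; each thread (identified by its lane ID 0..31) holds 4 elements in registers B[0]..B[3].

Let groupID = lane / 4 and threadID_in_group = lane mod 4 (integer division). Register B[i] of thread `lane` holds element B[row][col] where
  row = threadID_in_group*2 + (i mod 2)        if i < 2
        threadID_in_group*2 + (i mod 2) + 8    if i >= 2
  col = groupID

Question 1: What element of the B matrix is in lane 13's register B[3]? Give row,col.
13: g=3,t=1
[3] (1*2+1+8,3) = (11,3)

11,3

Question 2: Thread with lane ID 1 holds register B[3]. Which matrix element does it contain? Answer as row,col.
L=1->gid=1>>2=0, tid=1&3=1
[3]->row 1·2+1+8=11  col gid=0

11,0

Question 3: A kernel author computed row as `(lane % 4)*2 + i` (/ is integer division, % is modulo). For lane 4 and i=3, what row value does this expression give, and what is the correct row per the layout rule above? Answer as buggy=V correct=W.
`(lane % 4)*2 + i`[4,3]->3
4: g=1,t=0
[3] (0*2+1+8,1) = (9,1)
row: 3 vs 9

buggy=3 correct=9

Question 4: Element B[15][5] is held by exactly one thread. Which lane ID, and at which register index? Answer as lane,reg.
23,3

c=5->g=5  r=15->rb=1,t=3,b0=1
L=5*4+3=23  i=1*2+1=3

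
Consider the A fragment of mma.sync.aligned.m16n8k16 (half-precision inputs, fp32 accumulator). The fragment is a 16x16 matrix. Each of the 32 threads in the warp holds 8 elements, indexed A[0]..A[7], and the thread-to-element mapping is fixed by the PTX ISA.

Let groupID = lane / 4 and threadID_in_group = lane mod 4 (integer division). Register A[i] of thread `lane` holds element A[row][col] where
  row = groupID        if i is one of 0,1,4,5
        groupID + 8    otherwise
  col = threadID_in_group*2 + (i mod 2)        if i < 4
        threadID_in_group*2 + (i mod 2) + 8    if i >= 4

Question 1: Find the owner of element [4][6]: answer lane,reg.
19,0

r:4=>grp=4,rB=0  c:6=>cB=0,tig=3,lo=0
L=4*4+3=19  i=0*4+0*2+0=0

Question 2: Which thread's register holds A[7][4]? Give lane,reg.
30,0

r: 7->gid=7,r8=0  c: 4->c8=0,tid=2,i&1=0
L=7*4+2=30  i=0*4+0*2+0=0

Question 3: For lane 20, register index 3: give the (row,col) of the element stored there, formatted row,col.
13,1

L=20->gid=20>>2=5, tid=20&3=0
[3]->row 5+8=13  col 0·2+1+0=1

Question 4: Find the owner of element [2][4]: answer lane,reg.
10,0

r=2->g=2,rb=0  c=4->cb=0,t=2,b0=0
L=2*4+2=10  i=0*4+0*2+0=0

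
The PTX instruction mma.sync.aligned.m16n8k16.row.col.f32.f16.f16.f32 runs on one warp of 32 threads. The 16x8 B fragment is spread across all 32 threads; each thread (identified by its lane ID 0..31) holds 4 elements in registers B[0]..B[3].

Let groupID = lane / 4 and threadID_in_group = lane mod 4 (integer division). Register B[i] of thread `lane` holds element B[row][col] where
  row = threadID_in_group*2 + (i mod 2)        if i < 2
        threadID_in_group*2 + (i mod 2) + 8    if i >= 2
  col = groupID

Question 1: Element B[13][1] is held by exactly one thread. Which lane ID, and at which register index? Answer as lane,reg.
6,3

c:1=>grp=1  r:13=>rB=1,tig=2,lo=1
L=1*4+2=6  i=1*2+1=3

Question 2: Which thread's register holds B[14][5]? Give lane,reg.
c:5=>grp=5  r:14=>rB=1,tig=3,lo=0
L=5*4+3=23  i=1*2+0=2

23,2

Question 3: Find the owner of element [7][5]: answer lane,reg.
23,1

c:5=>grp=5  r:7=>rB=0,tig=3,lo=1
L=5*4+3=23  i=0*2+1=1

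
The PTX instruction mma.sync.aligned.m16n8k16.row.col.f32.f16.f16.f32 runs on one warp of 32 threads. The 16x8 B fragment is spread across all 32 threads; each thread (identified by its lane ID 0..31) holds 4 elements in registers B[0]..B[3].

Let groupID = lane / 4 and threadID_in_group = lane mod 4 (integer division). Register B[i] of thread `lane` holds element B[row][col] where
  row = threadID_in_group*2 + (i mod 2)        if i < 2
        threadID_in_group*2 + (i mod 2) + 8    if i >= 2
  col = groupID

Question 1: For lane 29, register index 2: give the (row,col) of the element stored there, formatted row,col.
10,7

lane 29⇒29/4=7, 29 mod 4=1
i=2  r:2·1+0+8⇒10  c:7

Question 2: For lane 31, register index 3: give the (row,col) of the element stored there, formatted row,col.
15,7

lane 31⇒31/4=7, 31 mod 4=3
i=3  r:2·3+1+8⇒15  c:7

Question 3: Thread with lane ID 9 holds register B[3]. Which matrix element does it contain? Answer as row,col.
11,2

9: gr=2,th=1
[3] (1*2+1+8,2) = (11,2)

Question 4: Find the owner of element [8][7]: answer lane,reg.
28,2

c: 7->gid=7  r: 8->r8=1,tid=0,i&1=0
L=7*4+0=28  i=1*2+0=2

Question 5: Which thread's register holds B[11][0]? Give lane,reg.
1,3

c=0→G=0  r=11→rhi=1,T=1,p=1
L=0*4+1=1  i=1*2+1=3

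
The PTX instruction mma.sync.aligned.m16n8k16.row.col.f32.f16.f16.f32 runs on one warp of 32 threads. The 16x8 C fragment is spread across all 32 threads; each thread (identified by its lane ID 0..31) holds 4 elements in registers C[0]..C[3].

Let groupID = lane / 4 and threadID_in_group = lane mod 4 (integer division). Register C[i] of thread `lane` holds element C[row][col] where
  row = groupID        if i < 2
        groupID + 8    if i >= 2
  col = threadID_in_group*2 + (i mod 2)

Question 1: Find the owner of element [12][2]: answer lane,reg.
17,2

r=12→G=4,rhi=1  c=2→T=1,p=0
L=4*4+1=17  i=1*2+0=2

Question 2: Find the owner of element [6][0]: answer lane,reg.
r=6->g=6,rb=0  c=0->t=0,b0=0
L=6*4+0=24  i=0*2+0=0

24,0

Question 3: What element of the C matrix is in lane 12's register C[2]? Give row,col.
lane 12⇒12/4=3, 12 mod 4=0
i=2  r:3+8⇒11  c:2·0+0⇒0

11,0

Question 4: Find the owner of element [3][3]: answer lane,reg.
r=3→G=3,rhi=0  c=3→T=1,p=1
L=3*4+1=13  i=0*2+1=1

13,1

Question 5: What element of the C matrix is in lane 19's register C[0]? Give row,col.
L=19→G=19>>2=4, T=19&3=3
[0]→row 4+0=4  col 3·2+0=6

4,6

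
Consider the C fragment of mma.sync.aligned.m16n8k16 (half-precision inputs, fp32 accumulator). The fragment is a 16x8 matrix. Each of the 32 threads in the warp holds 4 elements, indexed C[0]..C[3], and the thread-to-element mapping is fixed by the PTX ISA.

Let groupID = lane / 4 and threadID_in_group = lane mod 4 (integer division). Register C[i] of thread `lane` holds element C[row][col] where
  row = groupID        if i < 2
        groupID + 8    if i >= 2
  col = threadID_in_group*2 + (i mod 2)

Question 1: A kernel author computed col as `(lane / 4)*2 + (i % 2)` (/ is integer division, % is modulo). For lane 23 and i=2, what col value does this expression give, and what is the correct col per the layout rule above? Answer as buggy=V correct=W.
buggy=10 correct=6

`(lane / 4)*2 + (i % 2)`[23,2]->10
L=23->gid=23>>2=5, tid=23&3=3
[2]->row 5+8=13  col 3·2+0=6
col: 10 vs 6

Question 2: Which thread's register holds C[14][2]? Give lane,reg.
25,2

r=14→G=6,rhi=1  c=2→T=1,p=0
L=6*4+1=25  i=1*2+0=2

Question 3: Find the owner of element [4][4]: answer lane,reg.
18,0

r=4→G=4,rhi=0  c=4→T=2,p=0
L=4*4+2=18  i=0*2+0=0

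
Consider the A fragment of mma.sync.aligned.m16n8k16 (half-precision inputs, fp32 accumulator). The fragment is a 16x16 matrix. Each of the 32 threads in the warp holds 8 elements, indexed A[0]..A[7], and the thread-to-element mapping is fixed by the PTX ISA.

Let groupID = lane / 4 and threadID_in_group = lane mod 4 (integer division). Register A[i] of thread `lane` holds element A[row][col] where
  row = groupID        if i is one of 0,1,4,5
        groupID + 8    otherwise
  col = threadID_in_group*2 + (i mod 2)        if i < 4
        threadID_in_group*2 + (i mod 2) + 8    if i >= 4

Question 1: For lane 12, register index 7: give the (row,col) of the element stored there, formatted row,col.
11,9

L=12->gid=12>>2=3, tid=12&3=0
[7]->row 3+8=11  col 0·2+1+8=9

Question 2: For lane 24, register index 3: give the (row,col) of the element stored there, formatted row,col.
14,1

24: grp=6,tig=0
[3] (6+8,0*2+1+0) = (14,1)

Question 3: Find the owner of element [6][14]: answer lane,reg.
27,4

r=6⇒gr=6,Rb=0  c=14⇒Cb=1,th=3,odd=0
L=6*4+3=27  i=1*4+0*2+0=4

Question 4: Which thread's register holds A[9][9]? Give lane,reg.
4,7

r=9→G=1,rhi=1  c=9→chi=1,T=0,p=1
L=1*4+0=4  i=1*4+1*2+1=7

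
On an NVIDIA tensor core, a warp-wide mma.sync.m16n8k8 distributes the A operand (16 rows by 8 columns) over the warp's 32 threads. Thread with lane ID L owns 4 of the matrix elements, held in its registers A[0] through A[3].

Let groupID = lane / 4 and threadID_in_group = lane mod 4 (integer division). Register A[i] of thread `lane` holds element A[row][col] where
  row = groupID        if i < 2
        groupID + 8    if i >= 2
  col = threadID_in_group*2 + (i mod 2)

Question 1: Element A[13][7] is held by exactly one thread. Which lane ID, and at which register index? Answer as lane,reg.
23,3

r: 13->gid=5,r8=1  c: 7->tid=3,i&1=1
L=5*4+3=23  i=1*2+1=3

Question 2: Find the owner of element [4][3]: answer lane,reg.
r: 4->gid=4,r8=0  c: 3->tid=1,i&1=1
L=4*4+1=17  i=0*2+1=1

17,1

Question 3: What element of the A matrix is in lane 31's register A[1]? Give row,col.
31: G=7,T=3
[1] (7+0,3*2+1) = (7,7)

7,7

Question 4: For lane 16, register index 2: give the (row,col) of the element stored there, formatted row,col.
12,0

lane 16->16/4=4, 16 mod 4=0
i=2  r:4+8->12  c:2·0+0->0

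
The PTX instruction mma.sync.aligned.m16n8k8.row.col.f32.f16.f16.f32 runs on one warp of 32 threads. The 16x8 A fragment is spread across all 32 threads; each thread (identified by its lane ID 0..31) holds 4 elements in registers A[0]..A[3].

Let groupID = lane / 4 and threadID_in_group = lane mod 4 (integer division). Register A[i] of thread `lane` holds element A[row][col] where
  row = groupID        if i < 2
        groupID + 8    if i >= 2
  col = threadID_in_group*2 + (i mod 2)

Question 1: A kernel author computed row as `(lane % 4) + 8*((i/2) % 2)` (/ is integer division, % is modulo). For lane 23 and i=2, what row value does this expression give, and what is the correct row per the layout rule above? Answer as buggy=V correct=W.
`(lane % 4) + 8*((i/2) % 2)`[23,2]⇒11
lane 23⇒23/4=5, 23 mod 4=3
i=2  r:5+8⇒13  c:2·3+0⇒6
row: 11 vs 13

buggy=11 correct=13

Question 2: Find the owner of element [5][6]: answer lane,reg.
23,0

r: 5->gid=5,r8=0  c: 6->tid=3,i&1=0
L=5*4+3=23  i=0*2+0=0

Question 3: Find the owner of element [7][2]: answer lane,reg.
29,0

r: 7->gid=7,r8=0  c: 2->tid=1,i&1=0
L=7*4+1=29  i=0*2+0=0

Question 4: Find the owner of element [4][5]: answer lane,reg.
r:4=>grp=4,rB=0  c:5=>tig=2,lo=1
L=4*4+2=18  i=0*2+1=1

18,1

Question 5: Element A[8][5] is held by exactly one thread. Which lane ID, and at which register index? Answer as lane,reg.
r: 8->gid=0,r8=1  c: 5->tid=2,i&1=1
L=0*4+2=2  i=1*2+1=3

2,3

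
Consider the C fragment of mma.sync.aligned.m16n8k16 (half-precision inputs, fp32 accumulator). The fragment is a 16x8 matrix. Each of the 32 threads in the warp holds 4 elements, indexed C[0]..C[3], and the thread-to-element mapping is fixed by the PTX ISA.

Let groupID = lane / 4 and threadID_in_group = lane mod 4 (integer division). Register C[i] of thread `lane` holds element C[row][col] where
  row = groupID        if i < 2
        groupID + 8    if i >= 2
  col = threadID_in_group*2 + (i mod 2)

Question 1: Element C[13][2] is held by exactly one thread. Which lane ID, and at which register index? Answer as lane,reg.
21,2

r=13→G=5,rhi=1  c=2→T=1,p=0
L=5*4+1=21  i=1*2+0=2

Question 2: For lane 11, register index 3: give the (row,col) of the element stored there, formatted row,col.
11: g=2,t=3
[3] (2+8,3*2+1) = (10,7)

10,7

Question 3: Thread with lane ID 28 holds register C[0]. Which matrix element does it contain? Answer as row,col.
7,0

28: gid=7,tid=0
[0] (7+0,0*2+0) = (7,0)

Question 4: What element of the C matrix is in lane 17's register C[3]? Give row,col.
12,3

L=17->g=17>>2=4, t=17&3=1
[3]->row 4+8=12  col 1·2+1=3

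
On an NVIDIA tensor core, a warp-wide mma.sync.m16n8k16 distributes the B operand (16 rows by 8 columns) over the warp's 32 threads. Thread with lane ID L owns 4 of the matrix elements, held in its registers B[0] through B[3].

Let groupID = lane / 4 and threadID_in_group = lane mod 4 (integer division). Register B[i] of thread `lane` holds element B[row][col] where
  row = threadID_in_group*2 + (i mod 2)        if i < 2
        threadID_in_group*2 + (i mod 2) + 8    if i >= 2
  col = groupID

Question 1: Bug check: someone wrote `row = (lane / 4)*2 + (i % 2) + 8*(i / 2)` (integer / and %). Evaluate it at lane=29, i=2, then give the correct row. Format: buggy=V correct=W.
buggy=22 correct=10

`(lane / 4)*2 + (i % 2) + 8*(i / 2)`[29,2]⇒22
lane 29⇒29/4=7, 29 mod 4=1
i=2  r:2·1+0+8⇒10  c:7
row: 22 vs 10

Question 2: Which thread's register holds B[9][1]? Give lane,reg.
4,3

c=1→G=1  r=9→rhi=1,T=0,p=1
L=1*4+0=4  i=1*2+1=3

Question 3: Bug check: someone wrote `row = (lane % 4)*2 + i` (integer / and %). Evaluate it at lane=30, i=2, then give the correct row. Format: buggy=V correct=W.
`(lane % 4)*2 + i`[30,2]⇒6
lane 30⇒30/4=7, 30 mod 4=2
i=2  r:2·2+0+8⇒12  c:7
row: 6 vs 12

buggy=6 correct=12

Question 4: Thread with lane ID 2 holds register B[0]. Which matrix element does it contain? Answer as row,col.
2: G=0,T=2
[0] (2*2+0+0,0) = (4,0)

4,0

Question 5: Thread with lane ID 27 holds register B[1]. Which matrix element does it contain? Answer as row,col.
7,6

lane 27: grp=6 (27/4), tig=3 (27%4)
i=1: r=3*2+1+0=7, c=grp=6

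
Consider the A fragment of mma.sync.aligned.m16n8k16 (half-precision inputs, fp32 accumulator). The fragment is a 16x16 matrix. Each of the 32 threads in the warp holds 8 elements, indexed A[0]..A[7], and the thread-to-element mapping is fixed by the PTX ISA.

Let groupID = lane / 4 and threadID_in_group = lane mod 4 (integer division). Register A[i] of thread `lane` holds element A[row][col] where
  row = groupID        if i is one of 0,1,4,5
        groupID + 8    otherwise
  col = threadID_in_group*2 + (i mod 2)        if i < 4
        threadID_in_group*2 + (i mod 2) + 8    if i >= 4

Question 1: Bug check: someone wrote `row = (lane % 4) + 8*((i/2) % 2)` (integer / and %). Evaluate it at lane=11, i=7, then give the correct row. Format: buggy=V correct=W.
buggy=11 correct=10

`(lane % 4) + 8*((i/2) % 2)`[11,7]=>11
lane 11: grp=2 (11/4), tig=3 (11%4)
i=7: r=2+8=10, c=3*2+1+8=15
row: 11 vs 10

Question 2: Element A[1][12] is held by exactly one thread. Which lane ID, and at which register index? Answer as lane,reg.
6,4

r=1->g=1,rb=0  c=12->cb=1,t=2,b0=0
L=1*4+2=6  i=1*4+0*2+0=4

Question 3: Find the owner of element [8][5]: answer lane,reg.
r:8=>grp=0,rB=1  c:5=>cB=0,tig=2,lo=1
L=0*4+2=2  i=0*4+1*2+1=3

2,3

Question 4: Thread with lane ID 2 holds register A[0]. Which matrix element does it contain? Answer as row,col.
lane 2⇒2/4=0, 2 mod 4=2
i=0  r:0+0⇒0  c:2·2+0+0⇒4

0,4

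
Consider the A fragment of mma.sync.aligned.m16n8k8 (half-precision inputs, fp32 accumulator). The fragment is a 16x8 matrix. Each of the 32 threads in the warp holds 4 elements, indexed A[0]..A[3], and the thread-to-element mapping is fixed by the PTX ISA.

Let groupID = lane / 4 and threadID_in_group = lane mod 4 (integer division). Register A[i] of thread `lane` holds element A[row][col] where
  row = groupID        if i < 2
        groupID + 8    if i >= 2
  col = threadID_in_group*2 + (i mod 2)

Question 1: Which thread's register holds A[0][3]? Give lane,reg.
1,1

r=0→G=0,rhi=0  c=3→T=1,p=1
L=0*4+1=1  i=0*2+1=1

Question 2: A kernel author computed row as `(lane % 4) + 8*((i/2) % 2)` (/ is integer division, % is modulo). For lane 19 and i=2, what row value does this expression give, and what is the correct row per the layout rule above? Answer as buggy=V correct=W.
`(lane % 4) + 8*((i/2) % 2)`[19,2]⇒11
lane 19⇒19/4=4, 19 mod 4=3
i=2  r:4+8⇒12  c:2·3+0⇒6
row: 11 vs 12

buggy=11 correct=12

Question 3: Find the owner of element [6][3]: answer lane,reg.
25,1

r=6→G=6,rhi=0  c=3→T=1,p=1
L=6*4+1=25  i=0*2+1=1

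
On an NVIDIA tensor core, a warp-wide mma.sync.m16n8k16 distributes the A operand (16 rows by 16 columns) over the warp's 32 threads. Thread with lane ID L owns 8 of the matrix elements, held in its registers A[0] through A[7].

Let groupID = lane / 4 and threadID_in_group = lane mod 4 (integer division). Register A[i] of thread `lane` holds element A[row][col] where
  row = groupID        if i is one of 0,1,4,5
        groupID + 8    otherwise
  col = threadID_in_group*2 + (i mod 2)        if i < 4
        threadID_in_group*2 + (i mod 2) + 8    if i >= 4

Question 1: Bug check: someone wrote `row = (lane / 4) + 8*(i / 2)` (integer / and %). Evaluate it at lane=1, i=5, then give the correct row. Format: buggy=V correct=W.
buggy=16 correct=0

`(lane / 4) + 8*(i / 2)`[1,5]->16
lane 1->1/4=0, 1 mod 4=1
i=5  r:0+0->0  c:2·1+1+8->11
row: 16 vs 0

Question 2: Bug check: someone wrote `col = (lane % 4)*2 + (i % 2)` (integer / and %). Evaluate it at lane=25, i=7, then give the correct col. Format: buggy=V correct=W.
`(lane % 4)*2 + (i % 2)`[25,7]->3
lane 25->25/4=6, 25 mod 4=1
i=7  r:6+8->14  c:2·1+1+8->11
col: 3 vs 11

buggy=3 correct=11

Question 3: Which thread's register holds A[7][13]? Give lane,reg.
r:7=>grp=7,rB=0  c:13=>cB=1,tig=2,lo=1
L=7*4+2=30  i=1*4+0*2+1=5

30,5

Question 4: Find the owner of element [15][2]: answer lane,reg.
29,2

r=15->g=7,rb=1  c=2->cb=0,t=1,b0=0
L=7*4+1=29  i=0*4+1*2+0=2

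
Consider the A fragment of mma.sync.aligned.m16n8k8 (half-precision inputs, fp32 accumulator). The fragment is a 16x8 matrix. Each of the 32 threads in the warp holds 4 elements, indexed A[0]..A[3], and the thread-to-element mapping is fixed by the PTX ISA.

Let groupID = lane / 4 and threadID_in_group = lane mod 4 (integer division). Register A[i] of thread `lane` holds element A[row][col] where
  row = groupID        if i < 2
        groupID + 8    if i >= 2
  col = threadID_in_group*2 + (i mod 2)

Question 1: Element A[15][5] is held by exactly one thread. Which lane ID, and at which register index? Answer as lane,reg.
r: 15->gid=7,r8=1  c: 5->tid=2,i&1=1
L=7*4+2=30  i=1*2+1=3

30,3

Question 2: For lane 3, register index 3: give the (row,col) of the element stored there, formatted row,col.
8,7

lane 3→3/4=0, 3 mod 4=3
i=3  r:0+8→8  c:2·3+1→7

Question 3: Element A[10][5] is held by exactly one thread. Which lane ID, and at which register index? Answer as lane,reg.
r: 10->gid=2,r8=1  c: 5->tid=2,i&1=1
L=2*4+2=10  i=1*2+1=3

10,3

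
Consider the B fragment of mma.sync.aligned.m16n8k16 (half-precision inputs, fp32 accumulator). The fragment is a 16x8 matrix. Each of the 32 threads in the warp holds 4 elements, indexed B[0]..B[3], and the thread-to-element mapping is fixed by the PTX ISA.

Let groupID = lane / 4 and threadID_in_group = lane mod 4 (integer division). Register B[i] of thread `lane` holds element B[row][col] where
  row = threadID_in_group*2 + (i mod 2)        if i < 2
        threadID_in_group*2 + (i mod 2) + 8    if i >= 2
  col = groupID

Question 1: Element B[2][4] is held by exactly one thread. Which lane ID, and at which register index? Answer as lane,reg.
17,0

c:4=>grp=4  r:2=>rB=0,tig=1,lo=0
L=4*4+1=17  i=0*2+0=0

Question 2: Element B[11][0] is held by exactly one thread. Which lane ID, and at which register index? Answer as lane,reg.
1,3

c=0->g=0  r=11->rb=1,t=1,b0=1
L=0*4+1=1  i=1*2+1=3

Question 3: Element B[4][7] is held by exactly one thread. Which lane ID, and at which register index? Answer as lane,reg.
30,0

c=7⇒gr=7  r=4⇒Rb=0,th=2,odd=0
L=7*4+2=30  i=0*2+0=0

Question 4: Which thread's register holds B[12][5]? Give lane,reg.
c=5→G=5  r=12→rhi=1,T=2,p=0
L=5*4+2=22  i=1*2+0=2

22,2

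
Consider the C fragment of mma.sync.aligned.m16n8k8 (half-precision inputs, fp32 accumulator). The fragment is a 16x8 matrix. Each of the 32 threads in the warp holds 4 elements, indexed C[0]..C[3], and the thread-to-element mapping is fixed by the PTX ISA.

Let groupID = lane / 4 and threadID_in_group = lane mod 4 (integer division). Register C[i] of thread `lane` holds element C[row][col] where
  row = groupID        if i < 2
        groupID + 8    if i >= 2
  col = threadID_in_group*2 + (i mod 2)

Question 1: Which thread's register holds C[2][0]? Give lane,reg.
r=2⇒gr=2,Rb=0  c=0⇒th=0,odd=0
L=2*4+0=8  i=0*2+0=0

8,0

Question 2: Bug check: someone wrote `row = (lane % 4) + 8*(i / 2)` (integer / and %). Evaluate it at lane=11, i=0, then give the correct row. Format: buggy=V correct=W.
`(lane % 4) + 8*(i / 2)`[11,0]=>3
L=11=>grp=11>>2=2, tig=11&3=3
[0]=>row 2+0=2  col 3·2+0=6
row: 3 vs 2

buggy=3 correct=2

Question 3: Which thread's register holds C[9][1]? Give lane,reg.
r=9->g=1,rb=1  c=1->t=0,b0=1
L=1*4+0=4  i=1*2+1=3

4,3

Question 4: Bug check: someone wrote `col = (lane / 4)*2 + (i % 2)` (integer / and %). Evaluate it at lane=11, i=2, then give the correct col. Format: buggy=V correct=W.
buggy=4 correct=6

`(lane / 4)*2 + (i % 2)`[11,2]=>4
lane 11: grp=2 (11/4), tig=3 (11%4)
i=2: r=2+8=10, c=3*2+0=6
col: 4 vs 6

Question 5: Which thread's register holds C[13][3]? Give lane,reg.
21,3

r=13→G=5,rhi=1  c=3→T=1,p=1
L=5*4+1=21  i=1*2+1=3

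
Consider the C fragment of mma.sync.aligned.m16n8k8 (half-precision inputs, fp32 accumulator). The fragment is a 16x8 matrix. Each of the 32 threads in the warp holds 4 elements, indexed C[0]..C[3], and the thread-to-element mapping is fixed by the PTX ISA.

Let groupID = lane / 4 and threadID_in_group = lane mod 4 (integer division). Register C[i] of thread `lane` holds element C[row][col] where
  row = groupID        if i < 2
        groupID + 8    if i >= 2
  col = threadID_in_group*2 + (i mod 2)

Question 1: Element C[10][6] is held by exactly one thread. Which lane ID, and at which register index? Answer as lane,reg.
r: 10->gid=2,r8=1  c: 6->tid=3,i&1=0
L=2*4+3=11  i=1*2+0=2

11,2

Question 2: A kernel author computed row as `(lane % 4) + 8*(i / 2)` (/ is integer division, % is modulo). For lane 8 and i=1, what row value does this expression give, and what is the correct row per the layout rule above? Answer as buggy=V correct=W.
`(lane % 4) + 8*(i / 2)`[8,1]->0
lane 8->8/4=2, 8 mod 4=0
i=1  r:2+0->2  c:2·0+1->1
row: 0 vs 2

buggy=0 correct=2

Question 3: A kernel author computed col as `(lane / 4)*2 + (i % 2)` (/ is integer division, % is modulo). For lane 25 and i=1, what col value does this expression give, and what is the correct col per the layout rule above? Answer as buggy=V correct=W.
`(lane / 4)*2 + (i % 2)`[25,1]=>13
lane 25=>25/4=6, 25 mod 4=1
i=1  r:6+0=>6  c:2·1+1=>3
col: 13 vs 3

buggy=13 correct=3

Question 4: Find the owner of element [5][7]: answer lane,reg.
r:5=>grp=5,rB=0  c:7=>tig=3,lo=1
L=5*4+3=23  i=0*2+1=1

23,1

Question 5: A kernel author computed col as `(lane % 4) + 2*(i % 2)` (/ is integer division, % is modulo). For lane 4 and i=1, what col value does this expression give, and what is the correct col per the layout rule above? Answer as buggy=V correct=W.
`(lane % 4) + 2*(i % 2)`[4,1]=>2
L=4=>grp=4>>2=1, tig=4&3=0
[1]=>row 1+0=1  col 0·2+1=1
col: 2 vs 1

buggy=2 correct=1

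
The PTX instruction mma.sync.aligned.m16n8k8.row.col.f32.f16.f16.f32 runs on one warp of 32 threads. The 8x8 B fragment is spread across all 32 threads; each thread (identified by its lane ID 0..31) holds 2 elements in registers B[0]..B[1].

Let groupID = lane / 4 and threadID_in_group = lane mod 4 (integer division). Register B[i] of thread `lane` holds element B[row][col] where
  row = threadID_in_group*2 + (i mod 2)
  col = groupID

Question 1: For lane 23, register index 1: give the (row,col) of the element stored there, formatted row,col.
lane 23⇒23/4=5, 23 mod 4=3
i=1  r:2·3+1⇒7  c:5

7,5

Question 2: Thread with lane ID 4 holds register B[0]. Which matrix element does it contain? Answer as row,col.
lane 4: grp=1 (4/4), tig=0 (4%4)
i=0: r=0*2+0=0, c=grp=1

0,1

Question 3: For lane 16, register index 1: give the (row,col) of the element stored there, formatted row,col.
16: G=4,T=0
[1] (0*2+1,4) = (1,4)

1,4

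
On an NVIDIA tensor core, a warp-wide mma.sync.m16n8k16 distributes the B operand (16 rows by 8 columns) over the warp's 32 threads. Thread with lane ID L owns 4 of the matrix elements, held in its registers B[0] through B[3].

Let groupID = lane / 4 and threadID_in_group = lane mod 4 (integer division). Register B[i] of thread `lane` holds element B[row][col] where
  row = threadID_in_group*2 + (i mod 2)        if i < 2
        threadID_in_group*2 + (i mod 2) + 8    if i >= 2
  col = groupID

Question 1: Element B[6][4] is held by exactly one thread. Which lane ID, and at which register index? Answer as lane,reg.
c:4=>grp=4  r:6=>rB=0,tig=3,lo=0
L=4*4+3=19  i=0*2+0=0

19,0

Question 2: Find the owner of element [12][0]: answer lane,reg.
2,2

c: 0->gid=0  r: 12->r8=1,tid=2,i&1=0
L=0*4+2=2  i=1*2+0=2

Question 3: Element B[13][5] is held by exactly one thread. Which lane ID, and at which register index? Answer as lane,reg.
22,3

c: 5->gid=5  r: 13->r8=1,tid=2,i&1=1
L=5*4+2=22  i=1*2+1=3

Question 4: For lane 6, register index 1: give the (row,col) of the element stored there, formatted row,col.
L=6→G=6>>2=1, T=6&3=2
[1]→row 2·2+1+0=5  col G=1

5,1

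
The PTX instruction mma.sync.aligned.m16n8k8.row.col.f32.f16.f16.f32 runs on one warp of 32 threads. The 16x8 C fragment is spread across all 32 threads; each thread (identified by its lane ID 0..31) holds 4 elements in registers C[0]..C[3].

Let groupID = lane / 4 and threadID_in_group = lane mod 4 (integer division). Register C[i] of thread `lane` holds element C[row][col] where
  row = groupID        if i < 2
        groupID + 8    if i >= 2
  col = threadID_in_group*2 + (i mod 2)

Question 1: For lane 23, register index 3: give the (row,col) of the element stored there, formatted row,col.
13,7

L=23->g=23>>2=5, t=23&3=3
[3]->row 5+8=13  col 3·2+1=7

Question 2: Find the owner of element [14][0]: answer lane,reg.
24,2

r=14⇒gr=6,Rb=1  c=0⇒th=0,odd=0
L=6*4+0=24  i=1*2+0=2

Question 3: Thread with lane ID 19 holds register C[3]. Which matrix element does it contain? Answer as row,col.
12,7

19: G=4,T=3
[3] (4+8,3*2+1) = (12,7)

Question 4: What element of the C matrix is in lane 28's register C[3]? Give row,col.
15,1

lane 28: G=7 (28/4), T=0 (28%4)
i=3: r=7+8=15, c=0*2+1=1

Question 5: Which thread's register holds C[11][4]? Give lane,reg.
r=11⇒gr=3,Rb=1  c=4⇒th=2,odd=0
L=3*4+2=14  i=1*2+0=2

14,2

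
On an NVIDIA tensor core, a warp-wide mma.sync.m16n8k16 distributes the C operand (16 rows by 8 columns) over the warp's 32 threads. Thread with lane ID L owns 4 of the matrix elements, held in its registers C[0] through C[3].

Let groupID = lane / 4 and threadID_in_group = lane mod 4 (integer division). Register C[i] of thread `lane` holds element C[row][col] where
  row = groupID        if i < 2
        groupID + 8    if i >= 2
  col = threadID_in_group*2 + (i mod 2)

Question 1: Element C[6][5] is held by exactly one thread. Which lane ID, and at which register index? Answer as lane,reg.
r: 6->gid=6,r8=0  c: 5->tid=2,i&1=1
L=6*4+2=26  i=0*2+1=1

26,1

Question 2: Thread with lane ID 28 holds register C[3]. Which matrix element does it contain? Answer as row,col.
28: gr=7,th=0
[3] (7+8,0*2+1) = (15,1)

15,1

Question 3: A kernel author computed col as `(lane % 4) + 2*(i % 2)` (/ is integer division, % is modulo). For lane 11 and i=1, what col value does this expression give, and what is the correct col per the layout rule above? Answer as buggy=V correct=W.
`(lane % 4) + 2*(i % 2)`[11,1]->5
lane 11->11/4=2, 11 mod 4=3
i=1  r:2+0->2  c:2·3+1->7
col: 5 vs 7

buggy=5 correct=7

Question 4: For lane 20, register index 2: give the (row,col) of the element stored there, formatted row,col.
13,0

20: G=5,T=0
[2] (5+8,0*2+0) = (13,0)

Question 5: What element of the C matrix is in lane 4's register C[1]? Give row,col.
1,1

lane 4->4/4=1, 4 mod 4=0
i=1  r:1+0->1  c:2·0+1->1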